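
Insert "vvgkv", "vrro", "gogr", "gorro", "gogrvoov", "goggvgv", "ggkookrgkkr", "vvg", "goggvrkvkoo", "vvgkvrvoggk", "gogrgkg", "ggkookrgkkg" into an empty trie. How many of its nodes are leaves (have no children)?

9

Leaves are exactly the stored words that no other stored word extends.
Those words: "ggkookrgkkg", "ggkookrgkkr", "goggvgv", "goggvrkvkoo", "gogrgkg", "gogrvoov", "gorro", "vrro", "vvgkvrvoggk"
Leaf count: 9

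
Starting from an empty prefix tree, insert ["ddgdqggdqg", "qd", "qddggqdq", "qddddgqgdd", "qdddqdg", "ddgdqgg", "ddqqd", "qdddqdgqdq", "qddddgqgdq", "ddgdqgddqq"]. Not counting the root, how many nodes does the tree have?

39

Trie structure (* marks end of a word):
(root)
├─ d
│  └─ d
│     ├─ g
│     │  └─ d
│     │     └─ q
│     │        └─ g
│     │           ├─ d
│     │           │  └─ d
│     │           │     └─ q
│     │           │        └─ q *
│     │           └─ g *
│     │              └─ d
│     │                 └─ q
│     │                    └─ g *
│     └─ q
│        └─ q
│           └─ d *
└─ q
   └─ d *
      └─ d
         ├─ d
         │  ├─ d
         │  │  └─ g
         │  │     └─ q
         │  │        └─ g
         │  │           └─ d
         │  │              ├─ d *
         │  │              └─ q *
         │  └─ q
         │     └─ d
         │        └─ g *
         │           └─ q
         │              └─ d
         │                 └─ q *
         └─ g
            └─ g
               └─ q
                  └─ d
                     └─ q *
Counting every labelled node above: 39.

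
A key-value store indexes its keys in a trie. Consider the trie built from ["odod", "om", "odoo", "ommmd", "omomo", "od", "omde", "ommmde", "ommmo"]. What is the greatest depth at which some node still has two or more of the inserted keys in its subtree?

5

Look for the deepest trie node that still has at least two words in its subtree.
e.g. "ommmd" and "ommmde" share the prefix "ommmd" of length 5; no pair shares a longer one.
Longest shared-prefix length: 5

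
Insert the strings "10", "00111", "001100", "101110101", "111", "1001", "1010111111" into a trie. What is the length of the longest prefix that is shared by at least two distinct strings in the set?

Look for the deepest trie node that still has at least two words in its subtree.
e.g. "001100" and "00111" share the prefix "0011" of length 4; no pair shares a longer one.
Longest shared-prefix length: 4

4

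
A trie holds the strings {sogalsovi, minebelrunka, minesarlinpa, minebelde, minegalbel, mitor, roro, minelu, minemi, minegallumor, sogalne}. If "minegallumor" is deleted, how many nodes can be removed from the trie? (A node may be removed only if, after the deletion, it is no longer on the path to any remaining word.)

Walk "minegallumor" from the leaf back toward the root, removing each node that no remaining word uses.
The suffix "lumor" (5 nodes) is used only by "minegallumor"; the node for "minegal" still has the child "b", so pruning stops there.
Nodes removed: 5

5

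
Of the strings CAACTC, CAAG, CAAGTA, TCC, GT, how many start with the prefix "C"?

3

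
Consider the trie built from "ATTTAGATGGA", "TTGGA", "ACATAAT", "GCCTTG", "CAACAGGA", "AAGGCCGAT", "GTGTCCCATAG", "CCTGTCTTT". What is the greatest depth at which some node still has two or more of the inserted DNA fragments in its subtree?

Look for the deepest trie node that still has at least two words in its subtree.
"AAGGCCGAT" and "ACATAAT" agree on "A" (1 characters) before diverging; nothing deeper is shared.
Longest shared-prefix length: 1

1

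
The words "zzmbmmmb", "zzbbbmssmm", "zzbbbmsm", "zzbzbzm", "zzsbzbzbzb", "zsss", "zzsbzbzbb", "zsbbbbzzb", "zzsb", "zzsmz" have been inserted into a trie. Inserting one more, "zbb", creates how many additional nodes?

2

Walking "zbb" from the root, the first 1 characters ("z") follow existing edges; "b" is the first miss.
Each of the 2 remaining characters creates one node.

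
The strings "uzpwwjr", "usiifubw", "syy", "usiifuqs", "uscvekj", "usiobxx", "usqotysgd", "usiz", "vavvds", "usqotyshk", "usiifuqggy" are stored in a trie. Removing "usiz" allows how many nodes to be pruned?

1

After clearing the end-marker at "usiz", prune upward until reaching a node still needed by another word.
The suffix "z" (1 node) is used only by "usiz"; the node for "usi" still has the child "i", so pruning stops there.
Nodes removed: 1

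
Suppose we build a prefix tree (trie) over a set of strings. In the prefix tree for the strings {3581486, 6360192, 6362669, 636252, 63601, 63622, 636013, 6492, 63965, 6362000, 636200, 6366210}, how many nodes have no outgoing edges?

Leaves are exactly the stored words that no other stored word extends.
Those words: "3581486", "636013", "6360192", "6362000", "63622", "636252", "6362669", "6366210", "63965", "6492"
Leaf count: 10

10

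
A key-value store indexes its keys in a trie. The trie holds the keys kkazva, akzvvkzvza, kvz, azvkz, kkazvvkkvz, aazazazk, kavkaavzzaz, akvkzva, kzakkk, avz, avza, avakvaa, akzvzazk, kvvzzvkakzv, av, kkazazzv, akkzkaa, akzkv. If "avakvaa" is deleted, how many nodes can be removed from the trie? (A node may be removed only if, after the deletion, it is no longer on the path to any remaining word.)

A node on "avakvaa"'s path can go only if nothing else ends at it or branches off below it.
The suffix "akvaa" (5 nodes) is used only by "avakvaa"; the node for "av" still has the child "z", so pruning stops there.
Nodes removed: 5

5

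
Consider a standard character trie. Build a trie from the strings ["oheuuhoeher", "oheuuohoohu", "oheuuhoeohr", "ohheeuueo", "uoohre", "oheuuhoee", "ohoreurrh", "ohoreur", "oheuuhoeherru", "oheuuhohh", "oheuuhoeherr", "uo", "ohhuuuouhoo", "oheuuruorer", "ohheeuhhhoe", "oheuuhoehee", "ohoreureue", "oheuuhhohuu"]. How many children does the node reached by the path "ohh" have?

2

Walk "ohh" from the root, arriving at one node.
Characters that immediately follow "ohh" among the stored strings: {e, u}.
That node has 2 child edges.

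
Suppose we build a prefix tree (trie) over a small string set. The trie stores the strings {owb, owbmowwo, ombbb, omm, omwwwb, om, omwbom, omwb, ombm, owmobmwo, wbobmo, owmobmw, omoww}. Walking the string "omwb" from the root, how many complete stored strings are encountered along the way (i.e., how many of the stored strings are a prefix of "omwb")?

2

Check each prefix of "omwb" against the stored set — each match is an end-marker on the path.
Prefixes of the query that are stored words: "om", "omwb"
Count: 2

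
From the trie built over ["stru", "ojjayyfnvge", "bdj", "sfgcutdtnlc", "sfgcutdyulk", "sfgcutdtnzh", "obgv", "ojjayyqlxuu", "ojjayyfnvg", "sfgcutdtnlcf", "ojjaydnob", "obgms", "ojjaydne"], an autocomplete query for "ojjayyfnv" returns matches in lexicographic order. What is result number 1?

ojjayyfnvg

Words with prefix "ojjayyfnv", in lexicographic order: "ojjayyfnvg", "ojjayyfnvge"
Position 1: ojjayyfnvg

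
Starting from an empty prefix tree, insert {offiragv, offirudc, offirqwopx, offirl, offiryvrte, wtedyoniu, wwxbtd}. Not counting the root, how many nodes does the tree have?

36

Trace insertions, counting only characters that open a new branch:
  "offiragv" → 8 new (o, f, f, i, r, a, g, v)
  "offirudc" → prefix "offir" already present; 3 new (u, d, c)
  "offirqwopx" → prefix "offir" already present; 5 new (q, w, o, p, x)
  "offirl" → prefix "offir" already present; 1 new (l)
  "offiryvrte" → prefix "offir" already present; 5 new (y, v, r, t, e)
  "wtedyoniu" → 9 new (w, t, e, d, y, o, n, i, u)
  "wwxbtd" → prefix "w" already present; 5 new (w, x, b, t, d)
Total nodes = 8 + 3 + 5 + 1 + 5 + 9 + 5 = 36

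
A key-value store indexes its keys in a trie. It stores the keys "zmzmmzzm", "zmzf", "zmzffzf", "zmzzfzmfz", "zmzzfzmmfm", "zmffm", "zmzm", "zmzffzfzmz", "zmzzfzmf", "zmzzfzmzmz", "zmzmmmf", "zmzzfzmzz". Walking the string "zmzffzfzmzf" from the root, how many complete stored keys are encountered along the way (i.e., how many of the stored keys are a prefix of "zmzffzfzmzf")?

Check each prefix of "zmzffzfzmzf" against the stored set — each match is an end-marker on the path.
Prefixes of the query that are stored words: "zmzf", "zmzffzf", "zmzffzfzmz"
Count: 3

3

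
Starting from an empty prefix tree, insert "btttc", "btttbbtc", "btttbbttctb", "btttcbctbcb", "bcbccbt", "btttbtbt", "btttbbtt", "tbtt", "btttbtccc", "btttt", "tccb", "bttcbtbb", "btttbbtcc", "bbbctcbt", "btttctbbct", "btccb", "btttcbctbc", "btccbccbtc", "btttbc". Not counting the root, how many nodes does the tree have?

66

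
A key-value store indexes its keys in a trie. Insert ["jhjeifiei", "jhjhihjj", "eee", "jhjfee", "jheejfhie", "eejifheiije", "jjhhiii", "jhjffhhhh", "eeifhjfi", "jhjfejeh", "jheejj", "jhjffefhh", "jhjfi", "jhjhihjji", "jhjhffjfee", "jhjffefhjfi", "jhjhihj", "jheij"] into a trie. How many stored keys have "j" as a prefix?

15

Walk to "j"; the words in its subtree are exactly those with that prefix.
Words under "j": jheejfhie, jheejj, jheij, jhjeifiei, jhjfee, jhjfejeh, jhjffefhh, jhjffefhjfi, jhjffhhhh, jhjfi, jhjhffjfee, jhjhihj, jhjhihjj, jhjhihjji, jjhhiii
Count: 15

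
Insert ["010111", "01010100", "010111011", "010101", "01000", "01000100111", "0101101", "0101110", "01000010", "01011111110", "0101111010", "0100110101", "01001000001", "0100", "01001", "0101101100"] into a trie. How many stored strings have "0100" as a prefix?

Filter for entries beginning with "0100":
Matches: "0100", "01000", "01000010", "01000100111", "01001", "01001000001", "0100110101"
Count: 7

7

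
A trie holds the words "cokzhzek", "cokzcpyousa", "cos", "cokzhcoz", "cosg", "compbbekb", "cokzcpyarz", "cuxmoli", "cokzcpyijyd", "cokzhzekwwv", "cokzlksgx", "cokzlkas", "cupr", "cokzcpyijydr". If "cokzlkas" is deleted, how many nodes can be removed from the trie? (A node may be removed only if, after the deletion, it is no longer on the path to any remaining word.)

Walk "cokzlkas" from the leaf back toward the root, removing each node that no remaining word uses.
The suffix "as" (2 nodes) is used only by "cokzlkas"; the node for "cokzlk" still has the child "s", so pruning stops there.
Nodes removed: 2

2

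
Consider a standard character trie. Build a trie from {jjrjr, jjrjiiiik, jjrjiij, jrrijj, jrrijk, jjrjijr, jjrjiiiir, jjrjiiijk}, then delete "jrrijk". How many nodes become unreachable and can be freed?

1

Walk "jrrijk" from the leaf back toward the root, removing each node that no remaining word uses.
The suffix "k" (1 node) is used only by "jrrijk"; the node for "jrrij" still has the child "j", so pruning stops there.
Nodes removed: 1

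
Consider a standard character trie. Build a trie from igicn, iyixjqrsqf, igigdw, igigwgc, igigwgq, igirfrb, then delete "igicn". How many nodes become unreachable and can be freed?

Walk "igicn" from the leaf back toward the root, removing each node that no remaining word uses.
The suffix "cn" (2 nodes) is used only by "igicn"; the node for "igi" still has the child "g", so pruning stops there.
Nodes removed: 2

2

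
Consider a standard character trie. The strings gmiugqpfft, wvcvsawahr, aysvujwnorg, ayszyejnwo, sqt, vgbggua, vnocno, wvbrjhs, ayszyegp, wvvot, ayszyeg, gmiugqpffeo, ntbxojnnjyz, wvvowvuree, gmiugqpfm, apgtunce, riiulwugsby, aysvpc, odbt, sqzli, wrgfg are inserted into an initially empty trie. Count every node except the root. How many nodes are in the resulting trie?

Trace insertions, counting only characters that open a new branch:
  "gmiugqpfft" → 10 new (g, m, i, u, g, q, p, f, f, t)
  "wvcvsawahr" → 10 new (w, v, c, v, s, a, w, a, h, r)
  "aysvujwnorg" → 11 new (a, y, s, v, u, j, w, n, o, r, g)
  "ayszyejnwo" → prefix "ays" already present; 7 new (z, y, e, j, n, w, o)
  "sqt" → 3 new (s, q, t)
  "vgbggua" → 7 new (v, g, b, g, g, u, a)
  "vnocno" → prefix "v" already present; 5 new (n, o, c, n, o)
  "wvbrjhs" → prefix "wv" already present; 5 new (b, r, j, h, s)
  "ayszyegp" → prefix "ayszye" already present; 2 new (g, p)
  "wvvot" → prefix "wv" already present; 3 new (v, o, t)
  "ayszyeg" → prefix "ayszyeg" already present; 0 new (none)
  "gmiugqpffeo" → prefix "gmiugqpff" already present; 2 new (e, o)
  "ntbxojnnjyz" → 11 new (n, t, b, x, o, j, n, n, j, y, z)
  "wvvowvuree" → prefix "wvvo" already present; 6 new (w, v, u, r, e, e)
  "gmiugqpfm" → prefix "gmiugqpf" already present; 1 new (m)
  "apgtunce" → prefix "a" already present; 7 new (p, g, t, u, n, c, e)
  "riiulwugsby" → 11 new (r, i, i, u, l, w, u, g, s, b, y)
  "aysvpc" → prefix "aysv" already present; 2 new (p, c)
  "odbt" → 4 new (o, d, b, t)
  "sqzli" → prefix "sq" already present; 3 new (z, l, i)
  "wrgfg" → prefix "w" already present; 4 new (r, g, f, g)
Total nodes = 10 + 10 + 11 + 7 + 3 + 7 + 5 + 5 + 2 + 3 + 0 + 2 + 11 + 6 + 1 + 7 + 11 + 2 + 4 + 3 + 4 = 114

114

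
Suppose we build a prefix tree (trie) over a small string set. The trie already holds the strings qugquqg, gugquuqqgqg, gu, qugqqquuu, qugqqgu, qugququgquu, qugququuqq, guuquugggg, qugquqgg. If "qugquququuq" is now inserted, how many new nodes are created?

4

"qugququ" is already a path in the trie; the remaining "quuq" must be added.
Each of the 4 remaining characters creates one node.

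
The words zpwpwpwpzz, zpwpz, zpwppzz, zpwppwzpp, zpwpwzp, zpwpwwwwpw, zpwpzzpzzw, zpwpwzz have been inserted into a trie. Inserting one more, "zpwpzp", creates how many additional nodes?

1

The longest prefix of "zpwpzp" already in the trie is "zpwpz" (length 5).
So 6 − 5 = 1 new nodes.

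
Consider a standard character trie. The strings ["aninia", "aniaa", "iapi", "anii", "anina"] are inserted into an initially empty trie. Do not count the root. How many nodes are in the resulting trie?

14

Trace insertions, counting only characters that open a new branch:
  "aninia" → 6 new (a, n, i, n, i, a)
  "aniaa" → prefix "ani" already present; 2 new (a, a)
  "iapi" → 4 new (i, a, p, i)
  "anii" → prefix "ani" already present; 1 new (i)
  "anina" → prefix "anin" already present; 1 new (a)
Total nodes = 6 + 2 + 4 + 1 + 1 = 14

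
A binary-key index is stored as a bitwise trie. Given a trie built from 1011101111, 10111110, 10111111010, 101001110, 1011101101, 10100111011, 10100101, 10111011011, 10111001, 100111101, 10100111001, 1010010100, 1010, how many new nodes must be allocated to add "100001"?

"100" is already a path in the trie; the remaining "001" must be added.
Each of the 3 remaining characters creates one node.

3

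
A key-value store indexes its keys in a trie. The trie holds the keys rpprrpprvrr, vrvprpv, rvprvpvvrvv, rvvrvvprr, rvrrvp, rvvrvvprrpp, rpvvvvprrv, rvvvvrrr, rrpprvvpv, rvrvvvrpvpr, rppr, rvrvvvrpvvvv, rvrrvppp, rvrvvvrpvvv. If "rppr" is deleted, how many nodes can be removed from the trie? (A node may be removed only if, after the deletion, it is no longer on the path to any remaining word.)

0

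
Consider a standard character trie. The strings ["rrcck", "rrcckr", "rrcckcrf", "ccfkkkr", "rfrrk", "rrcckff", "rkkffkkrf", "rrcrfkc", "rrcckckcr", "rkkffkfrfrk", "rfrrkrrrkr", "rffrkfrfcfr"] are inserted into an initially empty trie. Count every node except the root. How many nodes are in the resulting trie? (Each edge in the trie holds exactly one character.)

56

For each word, the new-node count is its length minus the longest prefix already in the trie:
  "rrcck" → 5 new (r, r, c, c, k)
  "rrcckr" → prefix "rrcck" already present; 1 new (r)
  "rrcckcrf" → prefix "rrcck" already present; 3 new (c, r, f)
  "ccfkkkr" → 7 new (c, c, f, k, k, k, r)
  "rfrrk" → prefix "r" already present; 4 new (f, r, r, k)
  "rrcckff" → prefix "rrcck" already present; 2 new (f, f)
  "rkkffkkrf" → prefix "r" already present; 8 new (k, k, f, f, k, k, r, f)
  "rrcrfkc" → prefix "rrc" already present; 4 new (r, f, k, c)
  "rrcckckcr" → prefix "rrcckc" already present; 3 new (k, c, r)
  "rkkffkfrfrk" → prefix "rkkffk" already present; 5 new (f, r, f, r, k)
  "rfrrkrrrkr" → prefix "rfrrk" already present; 5 new (r, r, r, k, r)
  "rffrkfrfcfr" → prefix "rf" already present; 9 new (f, r, k, f, r, f, c, f, r)
Total nodes = 5 + 1 + 3 + 7 + 4 + 2 + 8 + 4 + 3 + 5 + 5 + 9 = 56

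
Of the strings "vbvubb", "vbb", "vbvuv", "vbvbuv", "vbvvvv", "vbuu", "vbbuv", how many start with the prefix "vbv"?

Traverse to the node for "vbv", then collect every word in that subtree.
Words under "vbv": vbvbuv, vbvubb, vbvuv, vbvvvv
Count: 4

4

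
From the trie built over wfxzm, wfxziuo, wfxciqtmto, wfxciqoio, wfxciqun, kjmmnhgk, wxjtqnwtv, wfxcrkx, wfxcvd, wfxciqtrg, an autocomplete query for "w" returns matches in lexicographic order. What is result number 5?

DFS of the "w" subtree visits, in order: "wfxciqoio", "wfxciqtmto", "wfxciqtrg", "wfxciqun", "wfxcrkx", "wfxcvd", "wfxziuo", "wfxzm", "wxjtqnwtv"
Position 5: wfxcrkx

wfxcrkx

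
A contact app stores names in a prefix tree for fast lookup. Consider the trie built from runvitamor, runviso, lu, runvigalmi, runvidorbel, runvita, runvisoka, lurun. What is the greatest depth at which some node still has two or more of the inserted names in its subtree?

7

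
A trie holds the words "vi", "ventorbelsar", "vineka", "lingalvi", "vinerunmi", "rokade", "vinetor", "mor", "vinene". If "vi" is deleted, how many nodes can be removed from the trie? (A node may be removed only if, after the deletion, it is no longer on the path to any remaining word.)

Walk "vi" from the leaf back toward the root, removing each node that no remaining word uses.
Every node on "vi" is still needed (e.g. by "vineka"), so nothing is freed.
Nodes removed: 0

0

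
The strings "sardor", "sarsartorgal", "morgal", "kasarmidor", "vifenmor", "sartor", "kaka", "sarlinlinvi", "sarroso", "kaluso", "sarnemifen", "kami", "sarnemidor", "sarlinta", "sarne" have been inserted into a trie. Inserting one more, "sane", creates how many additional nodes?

2

Walking "sane" from the root, the first 2 characters ("sa") follow existing edges; "n" is the first miss.
New nodes needed: |"sane"| − 2 = 4 − 2 = 2.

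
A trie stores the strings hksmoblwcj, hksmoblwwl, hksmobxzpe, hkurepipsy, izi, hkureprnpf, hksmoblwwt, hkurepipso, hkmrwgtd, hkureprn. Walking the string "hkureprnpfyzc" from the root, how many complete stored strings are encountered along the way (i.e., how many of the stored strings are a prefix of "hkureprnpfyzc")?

2

Walk "hkureprnpfyzc" from the root; an end-of-word marker is hit whenever a stored word is a prefix of "hkureprnpfyzc".
Prefixes of the query that are stored words: "hkureprn", "hkureprnpf"
Count: 2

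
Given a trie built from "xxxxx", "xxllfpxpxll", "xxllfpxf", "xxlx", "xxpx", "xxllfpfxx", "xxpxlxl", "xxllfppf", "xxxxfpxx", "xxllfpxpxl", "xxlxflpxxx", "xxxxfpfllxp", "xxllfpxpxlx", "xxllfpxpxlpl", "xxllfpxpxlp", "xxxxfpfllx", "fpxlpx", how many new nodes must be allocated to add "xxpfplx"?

4

The longest prefix of "xxpfplx" already in the trie is "xxp" (length 3).
Each of the 4 remaining characters creates one node.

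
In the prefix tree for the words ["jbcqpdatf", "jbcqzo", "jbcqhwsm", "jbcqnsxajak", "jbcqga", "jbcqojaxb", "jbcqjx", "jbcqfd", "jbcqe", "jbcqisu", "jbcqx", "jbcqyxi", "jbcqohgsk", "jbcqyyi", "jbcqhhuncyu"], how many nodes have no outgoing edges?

A leaf is a node with no children — equivalently, the end of a word that is not a proper prefix of any other stored word.
Those words: "jbcqe", "jbcqfd", "jbcqga", "jbcqhhuncyu", "jbcqhwsm", "jbcqisu", "jbcqjx", "jbcqnsxajak", "jbcqohgsk", "jbcqojaxb", "jbcqpdatf", "jbcqx", "jbcqyxi", "jbcqyyi", "jbcqzo"
Leaf count: 15

15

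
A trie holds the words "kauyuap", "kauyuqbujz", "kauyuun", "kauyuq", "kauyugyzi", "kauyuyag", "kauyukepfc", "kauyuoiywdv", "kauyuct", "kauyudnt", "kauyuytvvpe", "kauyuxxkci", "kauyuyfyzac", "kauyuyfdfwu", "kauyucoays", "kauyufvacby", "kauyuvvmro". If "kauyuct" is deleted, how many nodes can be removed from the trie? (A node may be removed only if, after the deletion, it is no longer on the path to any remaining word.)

1

Walk "kauyuct" from the leaf back toward the root, removing each node that no remaining word uses.
The suffix "t" (1 node) is used only by "kauyuct"; the node for "kauyuc" still has the child "o", so pruning stops there.
Nodes removed: 1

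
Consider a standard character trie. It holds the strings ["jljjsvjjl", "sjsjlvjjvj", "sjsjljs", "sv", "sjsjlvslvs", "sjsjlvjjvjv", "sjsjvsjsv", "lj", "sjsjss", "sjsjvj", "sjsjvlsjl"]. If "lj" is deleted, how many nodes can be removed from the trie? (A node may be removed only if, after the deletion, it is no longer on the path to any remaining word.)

2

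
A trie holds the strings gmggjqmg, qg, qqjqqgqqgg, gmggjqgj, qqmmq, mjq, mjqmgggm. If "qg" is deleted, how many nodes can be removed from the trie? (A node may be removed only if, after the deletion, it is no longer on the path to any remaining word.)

After clearing the end-marker at "qg", prune upward until reaching a node still needed by another word.
The suffix "g" (1 node) is used only by "qg"; the node for "q" still has the child "q", so pruning stops there.
Nodes removed: 1

1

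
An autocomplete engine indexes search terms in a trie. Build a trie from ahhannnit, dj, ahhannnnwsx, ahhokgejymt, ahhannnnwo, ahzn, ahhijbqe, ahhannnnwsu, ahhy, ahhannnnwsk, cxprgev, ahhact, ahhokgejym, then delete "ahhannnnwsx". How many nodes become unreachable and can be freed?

1

Walk "ahhannnnwsx" from the leaf back toward the root, removing each node that no remaining word uses.
The suffix "x" (1 node) is used only by "ahhannnnwsx"; the node for "ahhannnnws" still has the child "u", so pruning stops there.
Nodes removed: 1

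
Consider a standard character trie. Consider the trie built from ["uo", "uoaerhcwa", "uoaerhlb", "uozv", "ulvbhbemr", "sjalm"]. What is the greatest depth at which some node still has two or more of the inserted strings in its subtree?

Equivalently: take the maximum, over all pairs, of their longest common prefix length.
"uoaerhcwa" and "uoaerhlb" agree on "uoaerh" (6 characters) before diverging; nothing deeper is shared.
Longest shared-prefix length: 6

6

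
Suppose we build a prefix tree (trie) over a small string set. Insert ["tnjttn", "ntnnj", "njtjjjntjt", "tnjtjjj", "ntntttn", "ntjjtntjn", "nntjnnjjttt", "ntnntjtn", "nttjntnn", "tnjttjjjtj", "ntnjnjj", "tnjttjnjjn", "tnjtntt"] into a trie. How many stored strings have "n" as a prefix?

8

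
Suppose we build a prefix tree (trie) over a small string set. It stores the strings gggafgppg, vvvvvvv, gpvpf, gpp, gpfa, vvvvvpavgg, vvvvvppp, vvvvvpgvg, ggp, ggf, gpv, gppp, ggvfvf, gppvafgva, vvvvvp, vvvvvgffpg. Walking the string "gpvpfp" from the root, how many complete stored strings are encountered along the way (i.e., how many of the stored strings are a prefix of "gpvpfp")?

Traverse "gpvpfp" character by character; count nodes along the way that are marked as word ends.
Prefixes of the query that are stored words: "gpv", "gpvpf"
Count: 2

2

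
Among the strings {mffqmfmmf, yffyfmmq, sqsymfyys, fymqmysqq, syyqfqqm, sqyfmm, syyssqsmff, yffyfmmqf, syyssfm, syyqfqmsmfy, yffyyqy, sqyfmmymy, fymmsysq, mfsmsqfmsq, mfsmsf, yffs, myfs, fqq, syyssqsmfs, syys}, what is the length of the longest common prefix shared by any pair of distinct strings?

9

The deepest shared node is where two words last agree before diverging.
e.g. "syyssqsmff" and "syyssqsmfs" share the prefix "syyssqsmf" of length 9; no pair shares a longer one.
Longest shared-prefix length: 9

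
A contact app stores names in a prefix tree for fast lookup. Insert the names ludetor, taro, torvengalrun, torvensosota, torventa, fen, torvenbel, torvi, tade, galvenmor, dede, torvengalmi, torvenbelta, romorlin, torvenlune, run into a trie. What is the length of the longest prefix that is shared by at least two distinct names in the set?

9

Look for the deepest trie node that still has at least two words in its subtree.
"torvenbel" and "torvenbelta" agree on "torvenbel" (9 characters) before diverging; nothing deeper is shared.
Longest shared-prefix length: 9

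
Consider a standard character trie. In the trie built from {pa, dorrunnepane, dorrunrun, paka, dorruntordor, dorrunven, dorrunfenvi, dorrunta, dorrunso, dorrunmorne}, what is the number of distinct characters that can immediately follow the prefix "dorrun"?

The children of the "dorrun" node are the distinct next characters among strings starting with "dorrun".
Distinct next characters after "dorrun": f, m, n, r, s, t, v.
That node has 7 child edges.

7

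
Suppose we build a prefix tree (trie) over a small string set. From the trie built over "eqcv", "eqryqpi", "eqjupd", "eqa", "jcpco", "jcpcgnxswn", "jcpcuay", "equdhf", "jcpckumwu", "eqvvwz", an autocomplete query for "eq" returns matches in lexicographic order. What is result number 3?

eqjupd

DFS of the "eq" subtree visits, in order: "eqa", "eqcv", "eqjupd", "eqryqpi", "equdhf", "eqvvwz"
The 3rd is eqjupd.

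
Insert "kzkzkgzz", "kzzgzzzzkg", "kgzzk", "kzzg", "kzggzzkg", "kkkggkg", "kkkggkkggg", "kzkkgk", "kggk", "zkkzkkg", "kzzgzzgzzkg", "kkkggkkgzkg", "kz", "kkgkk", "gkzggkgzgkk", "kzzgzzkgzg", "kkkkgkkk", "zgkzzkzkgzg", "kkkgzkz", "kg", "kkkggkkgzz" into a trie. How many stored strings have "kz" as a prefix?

Traverse to the node for "kz", then collect every word in that subtree.
Words under "kz": kz, kzggzzkg, kzkkgk, kzkzkgzz, kzzg, kzzgzzgzzkg, kzzgzzkgzg, kzzgzzzzkg
Count: 8

8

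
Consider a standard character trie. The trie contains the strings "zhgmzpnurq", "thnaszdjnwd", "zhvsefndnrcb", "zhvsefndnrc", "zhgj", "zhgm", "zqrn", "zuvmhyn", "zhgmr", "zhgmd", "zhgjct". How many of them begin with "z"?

10

Filter for entries beginning with "z":
Words under "z": zhgj, zhgjct, zhgm, zhgmd, zhgmr, zhgmzpnurq, zhvsefndnrc, zhvsefndnrcb, zqrn, zuvmhyn
Count: 10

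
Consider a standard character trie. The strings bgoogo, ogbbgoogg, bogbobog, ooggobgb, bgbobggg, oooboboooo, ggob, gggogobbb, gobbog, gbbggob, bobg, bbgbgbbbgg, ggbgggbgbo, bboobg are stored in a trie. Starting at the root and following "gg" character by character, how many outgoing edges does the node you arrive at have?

3

Follow the path "gg" to its node, then look at its outgoing edges.
Characters that immediately follow "gg" among the stored strings: {b, g, o}.
That node has 3 child edges.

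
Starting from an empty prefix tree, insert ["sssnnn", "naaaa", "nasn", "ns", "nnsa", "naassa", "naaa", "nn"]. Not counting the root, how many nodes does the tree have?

20

Trie structure (* marks end of a word):
(root)
├─ n
│  ├─ a
│  │  ├─ a
│  │  │  ├─ a *
│  │  │  │  └─ a *
│  │  │  └─ s
│  │  │     └─ s
│  │  │        └─ a *
│  │  └─ s
│  │     └─ n *
│  ├─ n *
│  │  └─ s
│  │     └─ a *
│  └─ s *
└─ s
   └─ s
      └─ s
         └─ n
            └─ n
               └─ n *
Counting every labelled node above: 20.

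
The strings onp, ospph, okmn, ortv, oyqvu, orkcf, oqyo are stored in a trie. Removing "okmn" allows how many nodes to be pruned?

3

Walk "okmn" from the leaf back toward the root, removing each node that no remaining word uses.
The suffix "kmn" (3 nodes) is used only by "okmn"; the node for "o" still has the child "n", so pruning stops there.
Nodes removed: 3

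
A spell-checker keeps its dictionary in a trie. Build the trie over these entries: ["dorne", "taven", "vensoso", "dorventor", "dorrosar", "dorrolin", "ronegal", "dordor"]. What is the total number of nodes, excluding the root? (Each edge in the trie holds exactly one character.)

Trace insertions, counting only characters that open a new branch:
  "dorne" → 5 new (d, o, r, n, e)
  "taven" → 5 new (t, a, v, e, n)
  "vensoso" → 7 new (v, e, n, s, o, s, o)
  "dorventor" → prefix "dor" already present; 6 new (v, e, n, t, o, r)
  "dorrosar" → prefix "dor" already present; 5 new (r, o, s, a, r)
  "dorrolin" → prefix "dorro" already present; 3 new (l, i, n)
  "ronegal" → 7 new (r, o, n, e, g, a, l)
  "dordor" → prefix "dor" already present; 3 new (d, o, r)
Total nodes = 5 + 5 + 7 + 6 + 5 + 3 + 7 + 3 = 41

41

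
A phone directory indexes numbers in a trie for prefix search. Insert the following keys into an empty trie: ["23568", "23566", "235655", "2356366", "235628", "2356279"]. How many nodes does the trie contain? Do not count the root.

15

For each word, the new-node count is its length minus the longest prefix already in the trie:
  "23568" → 5 new (2, 3, 5, 6, 8)
  "23566" → prefix "2356" already present; 1 new (6)
  "235655" → prefix "2356" already present; 2 new (5, 5)
  "2356366" → prefix "2356" already present; 3 new (3, 6, 6)
  "235628" → prefix "2356" already present; 2 new (2, 8)
  "2356279" → prefix "23562" already present; 2 new (7, 9)
Total nodes = 5 + 1 + 2 + 3 + 2 + 2 = 15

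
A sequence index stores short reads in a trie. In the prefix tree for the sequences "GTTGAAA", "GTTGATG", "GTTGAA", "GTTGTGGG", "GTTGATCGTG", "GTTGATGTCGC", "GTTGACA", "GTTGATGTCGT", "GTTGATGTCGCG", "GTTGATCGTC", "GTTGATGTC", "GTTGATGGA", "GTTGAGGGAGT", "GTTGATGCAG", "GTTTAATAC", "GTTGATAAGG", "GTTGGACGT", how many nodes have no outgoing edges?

13

A leaf is a node with no children — equivalently, the end of a word that is not a proper prefix of any other stored word.
Those words: "GTTGAAA", "GTTGACA", "GTTGAGGGAGT", "GTTGATAAGG", "GTTGATCGTC", "GTTGATCGTG", "GTTGATGCAG", "GTTGATGGA", "GTTGATGTCGCG", "GTTGATGTCGT", "GTTGGACGT", "GTTGTGGG", "GTTTAATAC"
Leaf count: 13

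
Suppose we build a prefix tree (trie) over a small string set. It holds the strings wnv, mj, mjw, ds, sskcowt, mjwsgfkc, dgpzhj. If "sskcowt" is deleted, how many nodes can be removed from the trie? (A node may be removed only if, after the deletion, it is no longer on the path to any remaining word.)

After clearing the end-marker at "sskcowt", prune upward until reaching a node still needed by another word.
No other word shares any prefix with "sskcowt", so all 7 of its nodes go.
Nodes removed: 7

7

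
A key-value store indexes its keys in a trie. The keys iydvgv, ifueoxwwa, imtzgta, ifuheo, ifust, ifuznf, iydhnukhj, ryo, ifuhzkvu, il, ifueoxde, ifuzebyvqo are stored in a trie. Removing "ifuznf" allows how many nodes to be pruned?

After clearing the end-marker at "ifuznf", prune upward until reaching a node still needed by another word.
The suffix "nf" (2 nodes) is used only by "ifuznf"; the node for "ifuz" still has the child "e", so pruning stops there.
Nodes removed: 2

2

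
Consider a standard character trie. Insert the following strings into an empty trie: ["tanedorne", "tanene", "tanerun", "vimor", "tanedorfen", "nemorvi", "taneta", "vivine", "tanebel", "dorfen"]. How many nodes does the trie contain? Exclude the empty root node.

44

Insert word by word; a character creates a node only if that edge doesn't already exist:
  "tanedorne" → 9 new (t, a, n, e, d, o, r, n, e)
  "tanene" → prefix "tane" already present; 2 new (n, e)
  "tanerun" → prefix "tane" already present; 3 new (r, u, n)
  "vimor" → 5 new (v, i, m, o, r)
  "tanedorfen" → prefix "tanedor" already present; 3 new (f, e, n)
  "nemorvi" → 7 new (n, e, m, o, r, v, i)
  "taneta" → prefix "tane" already present; 2 new (t, a)
  "vivine" → prefix "vi" already present; 4 new (v, i, n, e)
  "tanebel" → prefix "tane" already present; 3 new (b, e, l)
  "dorfen" → 6 new (d, o, r, f, e, n)
Total nodes = 9 + 2 + 3 + 5 + 3 + 7 + 2 + 4 + 3 + 6 = 44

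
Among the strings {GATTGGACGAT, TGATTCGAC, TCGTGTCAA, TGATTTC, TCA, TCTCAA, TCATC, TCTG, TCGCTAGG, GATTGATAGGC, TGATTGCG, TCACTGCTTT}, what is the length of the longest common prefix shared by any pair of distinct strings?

5

Equivalently: take the maximum, over all pairs, of their longest common prefix length.
"GATTGATAGGC" and "GATTGGACGAT" agree on "GATTG" (5 characters) before diverging; nothing deeper is shared.
Longest shared-prefix length: 5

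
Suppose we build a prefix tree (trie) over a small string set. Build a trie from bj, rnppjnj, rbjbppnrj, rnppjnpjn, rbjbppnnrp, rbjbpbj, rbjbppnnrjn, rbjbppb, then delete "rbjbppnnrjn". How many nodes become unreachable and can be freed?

2

A node on "rbjbppnnrjn"'s path can go only if nothing else ends at it or branches off below it.
The suffix "jn" (2 nodes) is used only by "rbjbppnnrjn"; the node for "rbjbppnnr" still has the child "p", so pruning stops there.
Nodes removed: 2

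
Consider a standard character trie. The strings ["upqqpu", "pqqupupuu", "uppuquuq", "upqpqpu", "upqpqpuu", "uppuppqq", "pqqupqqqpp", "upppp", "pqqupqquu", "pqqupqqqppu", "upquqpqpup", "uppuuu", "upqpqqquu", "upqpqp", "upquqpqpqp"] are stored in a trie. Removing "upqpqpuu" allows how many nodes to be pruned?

A node on "upqpqpuu"'s path can go only if nothing else ends at it or branches off below it.
The suffix "u" (1 node) is used only by "upqpqpuu"; "upqpqpu" is itself a stored word, so pruning stops there.
Nodes removed: 1

1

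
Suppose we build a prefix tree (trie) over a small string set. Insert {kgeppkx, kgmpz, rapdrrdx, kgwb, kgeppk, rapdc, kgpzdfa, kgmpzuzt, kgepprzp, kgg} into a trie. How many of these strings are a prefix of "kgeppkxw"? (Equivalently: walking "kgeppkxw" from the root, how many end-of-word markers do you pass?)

Walk "kgeppkxw" from the root; an end-of-word marker is hit whenever a stored word is a prefix of "kgeppkxw".
Prefixes of the query that are stored words: "kgeppk", "kgeppkx"
Count: 2

2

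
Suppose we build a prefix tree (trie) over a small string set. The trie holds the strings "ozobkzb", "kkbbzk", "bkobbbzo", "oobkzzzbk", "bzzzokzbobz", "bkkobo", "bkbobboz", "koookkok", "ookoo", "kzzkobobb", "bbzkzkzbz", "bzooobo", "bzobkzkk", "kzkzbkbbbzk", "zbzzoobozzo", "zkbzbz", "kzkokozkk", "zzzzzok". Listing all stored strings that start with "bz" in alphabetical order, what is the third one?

bzzzokzbobz

DFS of the "bz" subtree visits, in order: "bzobkzkk", "bzooobo", "bzzzokzbobz"
Position 3: bzzzokzbobz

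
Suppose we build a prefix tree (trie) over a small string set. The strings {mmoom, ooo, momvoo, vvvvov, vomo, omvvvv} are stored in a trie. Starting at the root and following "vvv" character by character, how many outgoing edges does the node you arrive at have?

1

The children of the "vvv" node are the distinct next characters among strings starting with "vvv".
Distinct next characters after "vvv": v.
That node has 1 child edge.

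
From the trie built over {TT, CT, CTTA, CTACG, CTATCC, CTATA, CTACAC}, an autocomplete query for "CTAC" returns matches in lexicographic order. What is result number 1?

CTACAC

Words with prefix "CTAC", in lexicographic order: "CTACAC", "CTACG"
Position 1: CTACAC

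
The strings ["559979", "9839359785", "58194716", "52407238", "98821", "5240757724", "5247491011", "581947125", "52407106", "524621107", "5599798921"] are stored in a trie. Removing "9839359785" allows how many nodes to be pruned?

A node on "9839359785"'s path can go only if nothing else ends at it or branches off below it.
The suffix "39359785" (8 nodes) is used only by "9839359785"; the node for "98" still has the child "8", so pruning stops there.
Nodes removed: 8

8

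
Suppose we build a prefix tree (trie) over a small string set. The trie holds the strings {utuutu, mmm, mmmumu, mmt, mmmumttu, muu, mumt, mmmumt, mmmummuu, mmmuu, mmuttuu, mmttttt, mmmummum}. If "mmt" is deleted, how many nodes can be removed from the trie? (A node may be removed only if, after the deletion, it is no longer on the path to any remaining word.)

0

Walk "mmt" from the leaf back toward the root, removing each node that no remaining word uses.
Every node on "mmt" is still needed (e.g. by "mmttttt"), so nothing is freed.
Nodes removed: 0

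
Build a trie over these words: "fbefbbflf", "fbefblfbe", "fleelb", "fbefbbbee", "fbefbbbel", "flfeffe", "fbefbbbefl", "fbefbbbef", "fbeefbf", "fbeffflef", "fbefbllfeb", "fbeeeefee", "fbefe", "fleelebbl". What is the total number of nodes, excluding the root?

Insert word by word; a character creates a node only if that edge doesn't already exist:
  "fbefbbflf" → 9 new (f, b, e, f, b, b, f, l, f)
  "fbefblfbe" → prefix "fbefb" already present; 4 new (l, f, b, e)
  "fleelb" → prefix "f" already present; 5 new (l, e, e, l, b)
  "fbefbbbee" → prefix "fbefbb" already present; 3 new (b, e, e)
  "fbefbbbel" → prefix "fbefbbbe" already present; 1 new (l)
  "flfeffe" → prefix "fl" already present; 5 new (f, e, f, f, e)
  "fbefbbbefl" → prefix "fbefbbbe" already present; 2 new (f, l)
  "fbefbbbef" → prefix "fbefbbbef" already present; 0 new (none)
  "fbeefbf" → prefix "fbe" already present; 4 new (e, f, b, f)
  "fbeffflef" → prefix "fbef" already present; 5 new (f, f, l, e, f)
  "fbefbllfeb" → prefix "fbefbl" already present; 4 new (l, f, e, b)
  "fbeeeefee" → prefix "fbee" already present; 5 new (e, e, f, e, e)
  "fbefe" → prefix "fbef" already present; 1 new (e)
  "fleelebbl" → prefix "fleel" already present; 4 new (e, b, b, l)
Total nodes = 9 + 4 + 5 + 3 + 1 + 5 + 2 + 0 + 4 + 5 + 4 + 5 + 1 + 4 = 52

52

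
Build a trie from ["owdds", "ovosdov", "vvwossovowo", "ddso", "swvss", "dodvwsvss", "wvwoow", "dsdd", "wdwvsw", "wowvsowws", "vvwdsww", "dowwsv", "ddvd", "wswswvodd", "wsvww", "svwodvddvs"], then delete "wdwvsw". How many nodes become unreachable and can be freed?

5

A node on "wdwvsw"'s path can go only if nothing else ends at it or branches off below it.
The suffix "dwvsw" (5 nodes) is used only by "wdwvsw"; the node for "w" still has the child "v", so pruning stops there.
Nodes removed: 5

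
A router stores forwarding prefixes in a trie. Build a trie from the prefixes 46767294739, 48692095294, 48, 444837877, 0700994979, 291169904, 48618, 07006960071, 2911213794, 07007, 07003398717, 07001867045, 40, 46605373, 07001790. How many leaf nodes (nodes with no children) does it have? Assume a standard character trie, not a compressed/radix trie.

14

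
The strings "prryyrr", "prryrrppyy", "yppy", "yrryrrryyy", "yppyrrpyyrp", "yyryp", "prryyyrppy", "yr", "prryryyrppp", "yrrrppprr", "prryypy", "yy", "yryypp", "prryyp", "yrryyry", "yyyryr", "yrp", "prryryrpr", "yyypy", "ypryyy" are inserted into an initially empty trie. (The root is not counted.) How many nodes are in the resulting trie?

Count nodes per top-level branch (shared prefixes stored once):
  'p'-branch (prryrrppyy, prryryrpr, prryryyrppp, prryyp, prryypy, prryyrr, prryyyrppy): 29 nodes
  'y'-branch (yppy, yppyrrpyyrp, ypryyy, yr, yrp, yrrrppprr, yrryrrryyy, yrryyry, yryypp, yy, yyryp, yyypy, yyyryr): 48 nodes
Sum: 77

77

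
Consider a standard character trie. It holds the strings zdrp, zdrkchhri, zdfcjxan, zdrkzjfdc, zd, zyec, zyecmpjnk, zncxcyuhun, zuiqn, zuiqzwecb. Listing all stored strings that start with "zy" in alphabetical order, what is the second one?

zyecmpjnk

Words with prefix "zy", in lexicographic order: "zyec", "zyecmpjnk"
Position 2: zyecmpjnk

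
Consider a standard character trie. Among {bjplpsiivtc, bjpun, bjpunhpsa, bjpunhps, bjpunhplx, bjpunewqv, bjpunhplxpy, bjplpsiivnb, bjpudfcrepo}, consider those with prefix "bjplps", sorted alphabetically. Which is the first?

Filter for "bjplps…" and sort: "bjplpsiivnb", "bjplpsiivtc"
The 1st is bjplpsiivnb.

bjplpsiivnb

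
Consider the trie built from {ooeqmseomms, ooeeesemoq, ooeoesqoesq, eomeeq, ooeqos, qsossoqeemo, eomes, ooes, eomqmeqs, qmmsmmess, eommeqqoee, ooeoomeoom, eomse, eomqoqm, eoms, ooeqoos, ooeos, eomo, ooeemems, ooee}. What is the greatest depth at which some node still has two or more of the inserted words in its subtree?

The deepest shared node is where two words last agree before diverging.
"ooeqoos" and "ooeqos" agree on "ooeqo" (5 characters) before diverging; nothing deeper is shared.
Longest shared-prefix length: 5

5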